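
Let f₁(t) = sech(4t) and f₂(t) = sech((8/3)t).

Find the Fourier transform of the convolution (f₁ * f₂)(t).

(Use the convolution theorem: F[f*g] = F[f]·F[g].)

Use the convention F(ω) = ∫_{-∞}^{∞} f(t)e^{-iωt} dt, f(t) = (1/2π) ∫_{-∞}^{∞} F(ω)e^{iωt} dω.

F[f₁*f₂](ω) = \frac{3 \pi^{2}}{32 \cosh{\left(\frac{\pi \omega}{8} \right)} \cosh{\left(\frac{3 \pi \omega}{16} \right)}}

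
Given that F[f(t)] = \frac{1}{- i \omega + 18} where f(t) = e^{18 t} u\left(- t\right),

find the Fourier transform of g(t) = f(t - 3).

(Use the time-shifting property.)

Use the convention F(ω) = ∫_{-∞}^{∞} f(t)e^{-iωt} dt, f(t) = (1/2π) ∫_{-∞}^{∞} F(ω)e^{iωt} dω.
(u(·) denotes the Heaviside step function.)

F[g](ω) = \frac{i e^{- 3 i \omega}}{\omega + 18 i}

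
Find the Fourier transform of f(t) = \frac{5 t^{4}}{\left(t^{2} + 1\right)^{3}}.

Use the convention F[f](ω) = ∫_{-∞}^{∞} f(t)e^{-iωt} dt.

F(ω) = \frac{5 \pi \left(\omega^{2} - 5 \left|{\omega}\right| + 3\right) e^{- \left|{\omega}\right|}}{8}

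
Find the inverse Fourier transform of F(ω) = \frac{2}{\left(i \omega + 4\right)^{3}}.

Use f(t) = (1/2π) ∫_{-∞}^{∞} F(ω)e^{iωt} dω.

f(t) = t^{2} e^{- 4 t} u\left(t\right)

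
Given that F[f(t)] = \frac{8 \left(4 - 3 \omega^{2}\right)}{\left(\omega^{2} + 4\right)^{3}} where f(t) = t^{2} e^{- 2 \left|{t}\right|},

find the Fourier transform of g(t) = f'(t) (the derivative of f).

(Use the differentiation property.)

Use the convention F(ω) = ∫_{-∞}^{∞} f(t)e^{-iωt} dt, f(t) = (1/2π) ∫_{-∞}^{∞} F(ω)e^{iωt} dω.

F[g](ω) = - \frac{8 i \omega \left(3 \omega^{2} - 4\right)}{\left(\omega^{2} + 4\right)^{3}}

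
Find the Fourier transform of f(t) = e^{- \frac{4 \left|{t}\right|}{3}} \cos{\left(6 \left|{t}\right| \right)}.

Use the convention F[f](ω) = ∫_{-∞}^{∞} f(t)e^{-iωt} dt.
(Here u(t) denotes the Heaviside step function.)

F(ω) = \frac{24 \left(9 \omega^{2} + 340\right)}{81 \omega^{4} - 5544 \omega^{2} + 115600}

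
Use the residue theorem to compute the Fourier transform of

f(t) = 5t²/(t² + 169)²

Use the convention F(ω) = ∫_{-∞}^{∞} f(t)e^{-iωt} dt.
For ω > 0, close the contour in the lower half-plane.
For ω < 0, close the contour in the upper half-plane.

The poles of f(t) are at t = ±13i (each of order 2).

Let g(z) = f(z)e^{-iωz}; for large |z| the factor e^{-iωz} decays in the lower half-plane when ω > 0 and in the upper half-plane when ω < 0.

Case ω > 0 (lower half-plane, clockwise contour ⇒ F(ω) = -2πi·ΣRes):
  Res_{z = - 13 i} g(z) = \frac{5 i \left(1 - 13 \omega\right) e^{- 13 \omega}}{52} (pole of order 2)
  F(ω) = -2πi·ΣRes = \frac{5 \pi \left(1 - 13 \omega\right) e^{- 13 \omega}}{26}

Case ω < 0 (upper half-plane, counterclockwise contour ⇒ F(ω) = +2πi·ΣRes):
  Res_{z = 13 i} g(z) = \frac{5 i \left(- 13 \omega - 1\right) e^{13 \omega}}{52} (pole of order 2)
  F(ω) = 2πi·ΣRes = \frac{5 \pi \left(13 \omega + 1\right) e^{13 \omega}}{26}

Both cases combine into a single formula in |ω|:

F(ω) = \frac{5 \pi \left(1 - 13 \left|{\omega}\right|\right) e^{- 13 \left|{\omega}\right|}}{26}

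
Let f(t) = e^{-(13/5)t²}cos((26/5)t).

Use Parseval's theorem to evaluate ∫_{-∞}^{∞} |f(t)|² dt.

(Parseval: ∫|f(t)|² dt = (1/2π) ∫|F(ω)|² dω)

∫|f(t)|² dt = \frac{\sqrt{130} \sqrt{\pi} \left(1 + e^{\frac{26}{5}}\right)}{52 e^{\frac{26}{5}}}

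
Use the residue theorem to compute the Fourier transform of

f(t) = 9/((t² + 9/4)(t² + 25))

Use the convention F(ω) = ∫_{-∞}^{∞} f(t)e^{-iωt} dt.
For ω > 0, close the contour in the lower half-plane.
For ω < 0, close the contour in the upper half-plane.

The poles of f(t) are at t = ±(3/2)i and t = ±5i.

Let g(z) = f(z)e^{-iωz}; for large |z| the factor e^{-iωz} decays in the lower half-plane when ω > 0 and in the upper half-plane when ω < 0.

Case ω > 0 (lower half-plane, clockwise contour ⇒ F(ω) = -2πi·ΣRes):
  Res_{z = - \frac{3 i}{2}} g(z) = \frac{12 i e^{- \frac{3 \omega}{2}}}{91}
  Res_{z = - 5 i} g(z) = - \frac{18 i e^{- 5 \omega}}{455}
  F(ω) = -2πi·ΣRes = - \frac{36 \pi e^{- 5 \omega}}{455} + \frac{24 \pi e^{- \frac{3 \omega}{2}}}{91}

Case ω < 0 (upper half-plane, counterclockwise contour ⇒ F(ω) = +2πi·ΣRes):
  Res_{z = \frac{3 i}{2}} g(z) = - \frac{12 i e^{\frac{3 \omega}{2}}}{91}
  Res_{z = 5 i} g(z) = \frac{18 i e^{5 \omega}}{455}
  F(ω) = 2πi·ΣRes = \frac{12 \pi \left(10 e^{\frac{3 \omega}{2}} - 3 e^{5 \omega}\right)}{455}

Both cases combine into a single formula in |ω|:

F(ω) = - \frac{36 \pi e^{- 5 \left|{\omega}\right|}}{455} + \frac{24 \pi e^{- \frac{3 \left|{\omega}\right|}{2}}}{91}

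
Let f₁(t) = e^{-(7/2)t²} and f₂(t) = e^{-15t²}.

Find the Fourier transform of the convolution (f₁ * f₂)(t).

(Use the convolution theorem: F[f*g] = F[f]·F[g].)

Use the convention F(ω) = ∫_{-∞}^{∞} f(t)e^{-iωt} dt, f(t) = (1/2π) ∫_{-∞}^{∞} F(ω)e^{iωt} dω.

F[f₁*f₂](ω) = \frac{\sqrt{210} \pi e^{- \frac{37 \omega^{2}}{420}}}{105}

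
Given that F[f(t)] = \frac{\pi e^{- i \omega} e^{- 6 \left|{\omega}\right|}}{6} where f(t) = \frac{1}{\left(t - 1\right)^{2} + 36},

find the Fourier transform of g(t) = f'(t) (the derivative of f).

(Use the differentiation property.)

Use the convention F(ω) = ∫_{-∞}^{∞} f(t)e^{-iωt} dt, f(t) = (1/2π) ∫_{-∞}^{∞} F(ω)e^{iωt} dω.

F[g](ω) = \frac{i \pi \omega e^{- i \omega - 6 \left|{\omega}\right|}}{6}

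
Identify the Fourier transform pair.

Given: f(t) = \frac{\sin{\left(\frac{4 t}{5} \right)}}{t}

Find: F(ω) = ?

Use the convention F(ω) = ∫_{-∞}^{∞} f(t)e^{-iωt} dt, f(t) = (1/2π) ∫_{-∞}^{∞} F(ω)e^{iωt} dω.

F(ω) = \begin{cases} \pi & \text{for}\: \omega > - \frac{4}{5} \wedge \omega < \frac{4}{5} \\0 & \text{otherwise} \end{cases}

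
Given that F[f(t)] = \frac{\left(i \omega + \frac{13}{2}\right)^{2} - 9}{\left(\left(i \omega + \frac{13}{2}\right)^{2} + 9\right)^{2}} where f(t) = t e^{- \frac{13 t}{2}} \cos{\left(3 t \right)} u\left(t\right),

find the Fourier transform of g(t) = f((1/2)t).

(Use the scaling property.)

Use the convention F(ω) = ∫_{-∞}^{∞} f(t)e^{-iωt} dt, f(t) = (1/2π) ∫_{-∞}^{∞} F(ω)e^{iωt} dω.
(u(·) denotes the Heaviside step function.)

F[g](ω) = \frac{8 \left(\left(4 i \omega + 13\right)^{2} - 36\right)}{\left(\left(4 i \omega + 13\right)^{2} + 36\right)^{2}}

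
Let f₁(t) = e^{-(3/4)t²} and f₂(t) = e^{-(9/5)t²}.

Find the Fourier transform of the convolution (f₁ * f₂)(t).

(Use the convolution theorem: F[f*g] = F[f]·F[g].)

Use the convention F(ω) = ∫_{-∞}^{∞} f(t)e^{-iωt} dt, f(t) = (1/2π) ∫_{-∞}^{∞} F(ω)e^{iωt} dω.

F[f₁*f₂](ω) = \frac{2 \sqrt{15} \pi e^{- \frac{17 \omega^{2}}{36}}}{9}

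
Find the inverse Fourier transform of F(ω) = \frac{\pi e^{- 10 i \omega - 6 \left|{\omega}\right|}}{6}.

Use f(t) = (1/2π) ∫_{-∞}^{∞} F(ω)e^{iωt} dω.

f(t) = \frac{1}{\left(t - 10\right)^{2} + 36}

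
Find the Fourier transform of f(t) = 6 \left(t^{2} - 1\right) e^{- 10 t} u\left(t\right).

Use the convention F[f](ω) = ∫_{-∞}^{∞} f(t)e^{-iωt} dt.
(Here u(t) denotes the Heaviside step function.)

F(ω) = \frac{6 \left(2 i \omega - \left(i \omega + 10\right)^{3} + 20\right)}{\left(i \omega + 10\right)^{4}}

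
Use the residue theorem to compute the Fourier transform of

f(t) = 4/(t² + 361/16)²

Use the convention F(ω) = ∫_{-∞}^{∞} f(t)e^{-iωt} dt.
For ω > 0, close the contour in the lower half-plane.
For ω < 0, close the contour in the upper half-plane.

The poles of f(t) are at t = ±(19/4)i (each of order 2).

Let g(z) = f(z)e^{-iωz}; for large |z| the factor e^{-iωz} decays in the lower half-plane when ω > 0 and in the upper half-plane when ω < 0.

Case ω > 0 (lower half-plane, clockwise contour ⇒ F(ω) = -2πi·ΣRes):
  Res_{z = - \frac{19 i}{4}} g(z) = \frac{16 i \left(19 \omega + 4\right) e^{- \frac{19 \omega}{4}}}{6859} (pole of order 2)
  F(ω) = -2πi·ΣRes = \frac{32 \pi \left(19 \omega + 4\right) e^{- \frac{19 \omega}{4}}}{6859}

Case ω < 0 (upper half-plane, counterclockwise contour ⇒ F(ω) = +2πi·ΣRes):
  Res_{z = \frac{19 i}{4}} g(z) = \frac{16 i \left(19 \omega - 4\right) e^{\frac{19 \omega}{4}}}{6859} (pole of order 2)
  F(ω) = 2πi·ΣRes = \frac{32 \pi \left(4 - 19 \omega\right) e^{\frac{19 \omega}{4}}}{6859}

Both cases combine into a single formula in |ω|:

F(ω) = \frac{32 \pi \left(19 \left|{\omega}\right| + 4\right) e^{- \frac{19 \left|{\omega}\right|}{4}}}{6859}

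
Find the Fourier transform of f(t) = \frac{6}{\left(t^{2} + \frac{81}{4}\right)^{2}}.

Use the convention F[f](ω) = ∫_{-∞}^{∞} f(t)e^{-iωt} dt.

F(ω) = \frac{4 \pi \left(9 \left|{\omega}\right| + 2\right) e^{- \frac{9 \left|{\omega}\right|}{2}}}{243}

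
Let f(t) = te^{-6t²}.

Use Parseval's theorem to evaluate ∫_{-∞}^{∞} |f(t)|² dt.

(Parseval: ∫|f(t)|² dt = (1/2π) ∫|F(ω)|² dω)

∫|f(t)|² dt = \frac{\sqrt{3} \sqrt{\pi}}{144}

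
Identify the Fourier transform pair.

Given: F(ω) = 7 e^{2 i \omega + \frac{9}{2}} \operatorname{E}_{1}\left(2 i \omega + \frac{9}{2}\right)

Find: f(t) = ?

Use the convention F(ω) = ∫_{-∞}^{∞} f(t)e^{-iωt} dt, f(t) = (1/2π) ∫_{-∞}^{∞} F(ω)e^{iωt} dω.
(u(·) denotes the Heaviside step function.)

f(t) = \frac{7 e^{- \frac{9 t}{4}} u\left(t\right)}{t + 2}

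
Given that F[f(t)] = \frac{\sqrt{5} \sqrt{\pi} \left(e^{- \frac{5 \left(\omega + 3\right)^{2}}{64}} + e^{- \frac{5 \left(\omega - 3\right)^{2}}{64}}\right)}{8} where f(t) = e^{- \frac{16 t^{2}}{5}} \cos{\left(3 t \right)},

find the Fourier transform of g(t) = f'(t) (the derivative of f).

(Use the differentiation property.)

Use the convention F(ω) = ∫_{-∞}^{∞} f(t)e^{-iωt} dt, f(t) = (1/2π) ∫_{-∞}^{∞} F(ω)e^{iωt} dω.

F[g](ω) = \frac{\sqrt{5} i \sqrt{\pi} \omega \left(e^{\frac{15 \omega}{16}} + 1\right) e^{- \frac{5 \omega^{2}}{64} - \frac{15 \omega}{32} - \frac{45}{64}}}{8}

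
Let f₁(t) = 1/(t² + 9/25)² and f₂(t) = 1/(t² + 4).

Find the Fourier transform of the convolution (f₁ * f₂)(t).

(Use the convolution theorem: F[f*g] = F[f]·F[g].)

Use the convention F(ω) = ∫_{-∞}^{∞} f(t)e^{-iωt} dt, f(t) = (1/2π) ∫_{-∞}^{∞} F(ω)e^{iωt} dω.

F[f₁*f₂](ω) = \frac{25 \pi^{2} \left(3 \left|{\omega}\right| + 5\right) e^{- \frac{13 \left|{\omega}\right|}{5}}}{108}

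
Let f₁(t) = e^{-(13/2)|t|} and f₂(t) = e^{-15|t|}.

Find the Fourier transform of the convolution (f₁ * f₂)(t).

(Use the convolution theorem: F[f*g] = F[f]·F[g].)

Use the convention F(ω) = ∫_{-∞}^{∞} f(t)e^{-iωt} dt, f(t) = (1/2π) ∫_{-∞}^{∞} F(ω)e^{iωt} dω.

F[f₁*f₂](ω) = \frac{1560}{\left(\omega^{2} + 225\right) \left(4 \omega^{2} + 169\right)}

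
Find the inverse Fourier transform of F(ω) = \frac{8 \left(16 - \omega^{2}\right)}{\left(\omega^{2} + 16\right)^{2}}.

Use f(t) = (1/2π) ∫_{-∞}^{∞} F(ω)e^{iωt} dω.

f(t) = 4 e^{- 4 \left|{t}\right|} \left|{t}\right|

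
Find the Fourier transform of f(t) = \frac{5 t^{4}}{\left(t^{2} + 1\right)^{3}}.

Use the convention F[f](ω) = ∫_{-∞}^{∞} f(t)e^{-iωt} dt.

F(ω) = \frac{5 \pi \left(\omega^{2} - 5 \left|{\omega}\right| + 3\right) e^{- \left|{\omega}\right|}}{8}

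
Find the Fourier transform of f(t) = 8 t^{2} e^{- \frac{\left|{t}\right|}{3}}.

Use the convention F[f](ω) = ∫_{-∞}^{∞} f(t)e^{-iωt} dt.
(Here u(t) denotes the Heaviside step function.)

F(ω) = \frac{864 \left(1 - 27 \omega^{2}\right)}{\left(9 \omega^{2} + 1\right)^{3}}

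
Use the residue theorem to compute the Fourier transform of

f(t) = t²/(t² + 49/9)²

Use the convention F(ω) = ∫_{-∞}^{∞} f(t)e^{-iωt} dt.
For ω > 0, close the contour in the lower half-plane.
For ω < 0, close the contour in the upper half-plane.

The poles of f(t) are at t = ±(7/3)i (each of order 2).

Let g(z) = f(z)e^{-iωz}; for large |z| the factor e^{-iωz} decays in the lower half-plane when ω > 0 and in the upper half-plane when ω < 0.

Case ω > 0 (lower half-plane, clockwise contour ⇒ F(ω) = -2πi·ΣRes):
  Res_{z = - \frac{7 i}{3}} g(z) = \frac{i \left(3 - 7 \omega\right) e^{- \frac{7 \omega}{3}}}{28} (pole of order 2)
  F(ω) = -2πi·ΣRes = \frac{\pi \left(3 - 7 \omega\right) e^{- \frac{7 \omega}{3}}}{14}

Case ω < 0 (upper half-plane, counterclockwise contour ⇒ F(ω) = +2πi·ΣRes):
  Res_{z = \frac{7 i}{3}} g(z) = \frac{i \left(- 7 \omega - 3\right) e^{\frac{7 \omega}{3}}}{28} (pole of order 2)
  F(ω) = 2πi·ΣRes = \frac{\pi \left(7 \omega + 3\right) e^{\frac{7 \omega}{3}}}{14}

Both cases combine into a single formula in |ω|:

F(ω) = \frac{\pi \left(3 - 7 \left|{\omega}\right|\right) e^{- \frac{7 \left|{\omega}\right|}{3}}}{14}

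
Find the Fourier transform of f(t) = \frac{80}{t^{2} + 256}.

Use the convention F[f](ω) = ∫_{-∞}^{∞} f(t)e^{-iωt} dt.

F(ω) = 5 \pi e^{- 16 \left|{\omega}\right|}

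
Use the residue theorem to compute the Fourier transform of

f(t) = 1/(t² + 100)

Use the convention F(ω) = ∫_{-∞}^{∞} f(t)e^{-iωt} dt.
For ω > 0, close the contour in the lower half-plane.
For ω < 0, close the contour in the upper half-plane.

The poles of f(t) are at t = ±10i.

Let g(z) = f(z)e^{-iωz}; for large |z| the factor e^{-iωz} decays in the lower half-plane when ω > 0 and in the upper half-plane when ω < 0.

Case ω > 0 (lower half-plane, clockwise contour ⇒ F(ω) = -2πi·ΣRes):
  Res_{z = - 10 i} g(z) = \frac{i e^{- 10 \omega}}{20}
  F(ω) = -2πi·ΣRes = \frac{\pi e^{- 10 \omega}}{10}

Case ω < 0 (upper half-plane, counterclockwise contour ⇒ F(ω) = +2πi·ΣRes):
  Res_{z = 10 i} g(z) = - \frac{i e^{10 \omega}}{20}
  F(ω) = 2πi·ΣRes = \frac{\pi e^{10 \omega}}{10}

Both cases combine into a single formula in |ω|:

F(ω) = \frac{\pi e^{- 10 \left|{\omega}\right|}}{10}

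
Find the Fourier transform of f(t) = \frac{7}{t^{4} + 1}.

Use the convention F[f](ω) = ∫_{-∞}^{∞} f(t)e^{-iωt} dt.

F(ω) = 7 \pi e^{- \frac{\sqrt{2} \left|{\omega}\right|}{2}} \sin{\left(\frac{\sqrt{2} \left|{\omega}\right|}{2} + \frac{\pi}{4} \right)}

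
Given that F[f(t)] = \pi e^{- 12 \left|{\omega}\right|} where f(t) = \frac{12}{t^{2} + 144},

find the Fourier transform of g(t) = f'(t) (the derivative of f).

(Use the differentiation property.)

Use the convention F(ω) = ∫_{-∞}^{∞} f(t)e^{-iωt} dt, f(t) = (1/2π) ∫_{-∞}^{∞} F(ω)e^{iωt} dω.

F[g](ω) = i \pi \omega e^{- 12 \left|{\omega}\right|}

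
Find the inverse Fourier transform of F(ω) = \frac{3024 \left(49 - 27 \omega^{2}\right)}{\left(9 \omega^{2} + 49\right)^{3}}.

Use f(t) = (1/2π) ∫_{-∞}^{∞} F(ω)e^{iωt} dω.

f(t) = 4 t^{2} e^{- \frac{7 \left|{t}\right|}{3}}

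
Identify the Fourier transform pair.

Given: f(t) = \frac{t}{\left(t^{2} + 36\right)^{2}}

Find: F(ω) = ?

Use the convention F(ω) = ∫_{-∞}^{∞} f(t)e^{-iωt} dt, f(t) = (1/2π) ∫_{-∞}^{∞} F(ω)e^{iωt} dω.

F(ω) = - \frac{i \pi \omega e^{- 6 \left|{\omega}\right|}}{12}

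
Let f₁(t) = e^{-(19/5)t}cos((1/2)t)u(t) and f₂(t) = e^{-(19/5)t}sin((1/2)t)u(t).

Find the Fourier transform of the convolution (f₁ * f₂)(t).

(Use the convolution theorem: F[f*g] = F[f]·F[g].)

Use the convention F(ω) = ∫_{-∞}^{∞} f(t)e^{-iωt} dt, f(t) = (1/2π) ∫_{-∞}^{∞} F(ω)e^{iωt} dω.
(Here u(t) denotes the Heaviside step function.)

F[f₁*f₂](ω) = \frac{1000 \left(5 i \omega + 19\right)}{\left(4 \left(5 i \omega + 19\right)^{2} + 25\right)^{2}}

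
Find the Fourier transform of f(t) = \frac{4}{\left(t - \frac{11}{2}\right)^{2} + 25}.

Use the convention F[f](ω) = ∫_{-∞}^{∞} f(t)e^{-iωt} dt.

F(ω) = \frac{4 \pi e^{- \frac{11 i \omega}{2} - 5 \left|{\omega}\right|}}{5}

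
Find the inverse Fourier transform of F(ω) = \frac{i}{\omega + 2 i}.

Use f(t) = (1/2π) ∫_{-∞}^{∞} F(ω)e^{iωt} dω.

f(t) = e^{2 t} u\left(- t\right)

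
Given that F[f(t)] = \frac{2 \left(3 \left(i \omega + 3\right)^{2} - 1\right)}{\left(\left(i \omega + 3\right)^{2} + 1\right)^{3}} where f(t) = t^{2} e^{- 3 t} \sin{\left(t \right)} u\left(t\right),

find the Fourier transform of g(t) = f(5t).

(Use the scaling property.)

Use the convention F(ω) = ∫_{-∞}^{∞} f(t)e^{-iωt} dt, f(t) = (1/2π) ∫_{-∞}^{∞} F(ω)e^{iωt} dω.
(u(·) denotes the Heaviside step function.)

F[g](ω) = \frac{250 \left(3 \left(i \omega + 15\right)^{2} - 25\right)}{\left(\left(i \omega + 15\right)^{2} + 25\right)^{3}}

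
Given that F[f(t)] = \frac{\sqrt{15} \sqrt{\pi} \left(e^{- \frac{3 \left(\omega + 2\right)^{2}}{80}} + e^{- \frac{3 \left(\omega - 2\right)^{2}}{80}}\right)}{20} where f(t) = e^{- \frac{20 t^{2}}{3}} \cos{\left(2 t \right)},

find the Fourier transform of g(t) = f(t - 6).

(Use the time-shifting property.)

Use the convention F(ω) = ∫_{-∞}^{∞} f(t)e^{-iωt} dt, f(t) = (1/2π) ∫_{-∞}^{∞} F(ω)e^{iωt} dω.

F[g](ω) = \frac{\sqrt{15} \sqrt{\pi} \left(e^{\frac{3 \omega}{10}} + 1\right) e^{- \frac{3 \omega^{2}}{80} - \frac{3 \omega}{20} - 6 i \omega - \frac{3}{20}}}{20}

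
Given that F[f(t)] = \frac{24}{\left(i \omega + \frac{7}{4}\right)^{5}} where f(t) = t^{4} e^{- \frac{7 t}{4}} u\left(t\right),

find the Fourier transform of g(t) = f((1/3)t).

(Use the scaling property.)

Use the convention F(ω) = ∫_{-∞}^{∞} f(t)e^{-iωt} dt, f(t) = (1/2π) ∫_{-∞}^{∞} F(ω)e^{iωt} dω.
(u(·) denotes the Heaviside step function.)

F[g](ω) = \frac{73728}{\left(12 i \omega + 7\right)^{5}}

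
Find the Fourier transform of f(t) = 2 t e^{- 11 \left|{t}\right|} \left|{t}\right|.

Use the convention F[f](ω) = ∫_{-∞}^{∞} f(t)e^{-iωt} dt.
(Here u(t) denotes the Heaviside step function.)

F(ω) = \frac{8 i \omega \left(\omega^{2} - 363\right)}{\left(\omega^{2} + 121\right)^{3}}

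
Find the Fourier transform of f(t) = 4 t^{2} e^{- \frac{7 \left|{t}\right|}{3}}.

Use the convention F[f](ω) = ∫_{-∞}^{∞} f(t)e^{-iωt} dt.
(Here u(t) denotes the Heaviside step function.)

F(ω) = \frac{3024 \left(49 - 27 \omega^{2}\right)}{\left(9 \omega^{2} + 49\right)^{3}}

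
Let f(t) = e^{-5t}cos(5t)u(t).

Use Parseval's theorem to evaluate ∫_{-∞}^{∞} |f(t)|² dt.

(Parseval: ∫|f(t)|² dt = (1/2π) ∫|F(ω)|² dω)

∫|f(t)|² dt = \frac{3}{40}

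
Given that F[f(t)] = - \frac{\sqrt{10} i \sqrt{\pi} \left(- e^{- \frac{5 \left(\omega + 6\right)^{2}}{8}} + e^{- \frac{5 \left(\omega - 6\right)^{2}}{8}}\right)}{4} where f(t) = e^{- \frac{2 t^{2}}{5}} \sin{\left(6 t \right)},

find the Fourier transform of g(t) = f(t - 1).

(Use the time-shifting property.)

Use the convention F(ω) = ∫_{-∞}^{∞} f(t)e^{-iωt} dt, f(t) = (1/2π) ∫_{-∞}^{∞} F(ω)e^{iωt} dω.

F[g](ω) = \frac{\sqrt{10} i \sqrt{\pi} \left(1 - e^{15 \omega}\right) e^{- \frac{5 \omega^{2}}{8} - \frac{15 \omega}{2} - i \omega - \frac{45}{2}}}{4}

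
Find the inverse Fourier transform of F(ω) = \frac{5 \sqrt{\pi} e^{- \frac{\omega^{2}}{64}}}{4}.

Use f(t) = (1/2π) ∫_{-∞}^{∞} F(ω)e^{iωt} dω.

f(t) = 5 e^{- 16 t^{2}}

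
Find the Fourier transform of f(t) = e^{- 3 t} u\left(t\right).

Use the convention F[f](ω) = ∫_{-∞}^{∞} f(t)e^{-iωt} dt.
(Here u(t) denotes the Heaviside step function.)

F(ω) = \frac{1}{i \omega + 3}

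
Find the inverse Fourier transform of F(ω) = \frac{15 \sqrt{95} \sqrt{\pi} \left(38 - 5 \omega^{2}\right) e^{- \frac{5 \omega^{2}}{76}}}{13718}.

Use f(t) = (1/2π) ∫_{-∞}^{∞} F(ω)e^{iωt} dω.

f(t) = 6 t^{2} e^{- \frac{19 t^{2}}{5}}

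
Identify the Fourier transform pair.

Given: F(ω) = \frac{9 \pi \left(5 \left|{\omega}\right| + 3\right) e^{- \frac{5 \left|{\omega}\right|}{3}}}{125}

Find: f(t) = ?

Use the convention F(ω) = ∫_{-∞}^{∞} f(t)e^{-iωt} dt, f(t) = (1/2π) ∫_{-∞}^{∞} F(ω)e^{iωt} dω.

f(t) = \frac{2}{\left(t^{2} + \frac{25}{9}\right)^{2}}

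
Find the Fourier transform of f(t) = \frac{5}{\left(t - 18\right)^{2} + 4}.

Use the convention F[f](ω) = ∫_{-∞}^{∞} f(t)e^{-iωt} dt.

F(ω) = \frac{5 \pi e^{- 18 i \omega - 2 \left|{\omega}\right|}}{2}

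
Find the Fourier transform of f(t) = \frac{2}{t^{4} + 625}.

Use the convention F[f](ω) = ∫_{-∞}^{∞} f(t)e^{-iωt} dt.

F(ω) = \frac{2 \pi e^{- \frac{5 \sqrt{2} \left|{\omega}\right|}{2}} \sin{\left(\frac{5 \sqrt{2} \left|{\omega}\right|}{2} + \frac{\pi}{4} \right)}}{125}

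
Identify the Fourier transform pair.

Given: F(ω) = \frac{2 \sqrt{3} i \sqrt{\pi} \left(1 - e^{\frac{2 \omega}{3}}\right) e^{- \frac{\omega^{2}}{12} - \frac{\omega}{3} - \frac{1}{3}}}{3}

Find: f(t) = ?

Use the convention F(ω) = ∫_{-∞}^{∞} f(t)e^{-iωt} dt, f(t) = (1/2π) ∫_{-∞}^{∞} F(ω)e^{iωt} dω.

f(t) = 4 e^{- 3 t^{2}} \sin{\left(2 t \right)}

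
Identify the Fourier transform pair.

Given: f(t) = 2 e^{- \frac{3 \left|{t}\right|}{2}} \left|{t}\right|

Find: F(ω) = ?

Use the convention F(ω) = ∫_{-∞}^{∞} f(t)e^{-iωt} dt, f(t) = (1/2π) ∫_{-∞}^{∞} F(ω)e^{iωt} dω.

F(ω) = \frac{16 \left(9 - 4 \omega^{2}\right)}{\left(4 \omega^{2} + 9\right)^{2}}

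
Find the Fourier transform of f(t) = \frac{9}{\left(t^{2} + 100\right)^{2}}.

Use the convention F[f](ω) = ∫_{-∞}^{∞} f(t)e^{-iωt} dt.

F(ω) = \frac{9 \pi \left(10 \left|{\omega}\right| + 1\right) e^{- 10 \left|{\omega}\right|}}{2000}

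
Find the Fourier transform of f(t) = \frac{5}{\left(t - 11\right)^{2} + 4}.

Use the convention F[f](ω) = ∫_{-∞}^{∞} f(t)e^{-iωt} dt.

F(ω) = \frac{5 \pi e^{- 11 i \omega - 2 \left|{\omega}\right|}}{2}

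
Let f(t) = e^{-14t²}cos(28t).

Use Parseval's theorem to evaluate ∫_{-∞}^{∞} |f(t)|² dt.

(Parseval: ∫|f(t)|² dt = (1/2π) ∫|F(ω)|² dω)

∫|f(t)|² dt = \frac{\sqrt{7} \sqrt{\pi} \left(1 + e^{28}\right)}{28 e^{28}}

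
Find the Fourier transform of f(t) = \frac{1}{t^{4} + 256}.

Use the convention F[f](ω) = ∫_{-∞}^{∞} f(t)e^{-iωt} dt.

F(ω) = \frac{\pi e^{- 2 \sqrt{2} \left|{\omega}\right|} \sin{\left(2 \sqrt{2} \left|{\omega}\right| + \frac{\pi}{4} \right)}}{64}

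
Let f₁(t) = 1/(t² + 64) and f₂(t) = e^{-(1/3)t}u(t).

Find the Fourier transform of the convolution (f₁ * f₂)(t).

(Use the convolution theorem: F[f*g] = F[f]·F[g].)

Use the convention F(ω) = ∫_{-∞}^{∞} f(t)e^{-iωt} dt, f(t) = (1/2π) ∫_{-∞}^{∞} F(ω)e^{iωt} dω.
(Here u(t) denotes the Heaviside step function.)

F[f₁*f₂](ω) = \frac{3 \pi e^{- 8 \left|{\omega}\right|}}{8 \left(3 i \omega + 1\right)}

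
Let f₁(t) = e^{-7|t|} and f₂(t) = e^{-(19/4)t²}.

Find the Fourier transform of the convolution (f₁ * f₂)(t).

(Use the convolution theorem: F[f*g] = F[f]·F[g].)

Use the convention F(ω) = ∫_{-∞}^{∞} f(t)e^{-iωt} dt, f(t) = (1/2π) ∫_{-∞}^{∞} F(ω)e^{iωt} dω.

F[f₁*f₂](ω) = \frac{28 \sqrt{19} \sqrt{\pi} e^{- \frac{\omega^{2}}{19}}}{19 \left(\omega^{2} + 49\right)}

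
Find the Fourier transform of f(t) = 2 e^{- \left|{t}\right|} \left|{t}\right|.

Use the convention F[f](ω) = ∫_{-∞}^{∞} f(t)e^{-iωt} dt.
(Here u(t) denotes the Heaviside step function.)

F(ω) = \frac{4 \left(1 - \omega^{2}\right)}{\left(\omega^{2} + 1\right)^{2}}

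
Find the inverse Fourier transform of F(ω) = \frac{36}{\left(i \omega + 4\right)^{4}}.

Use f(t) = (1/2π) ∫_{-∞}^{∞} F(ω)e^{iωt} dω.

f(t) = 6 t^{3} e^{- 4 t} u\left(t\right)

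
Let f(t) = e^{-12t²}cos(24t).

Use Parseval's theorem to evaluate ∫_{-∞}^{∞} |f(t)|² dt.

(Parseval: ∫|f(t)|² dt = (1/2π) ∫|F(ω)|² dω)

∫|f(t)|² dt = \frac{\sqrt{6} \sqrt{\pi} \left(1 + e^{24}\right)}{24 e^{24}}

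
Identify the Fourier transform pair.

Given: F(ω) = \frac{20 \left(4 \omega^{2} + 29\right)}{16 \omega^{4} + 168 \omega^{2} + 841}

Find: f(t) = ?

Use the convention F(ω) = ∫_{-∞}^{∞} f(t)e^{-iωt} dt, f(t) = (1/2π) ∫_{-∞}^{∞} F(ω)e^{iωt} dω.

f(t) = e^{- \frac{5 \left|{t}\right|}{2}} \cos{\left(t \right)}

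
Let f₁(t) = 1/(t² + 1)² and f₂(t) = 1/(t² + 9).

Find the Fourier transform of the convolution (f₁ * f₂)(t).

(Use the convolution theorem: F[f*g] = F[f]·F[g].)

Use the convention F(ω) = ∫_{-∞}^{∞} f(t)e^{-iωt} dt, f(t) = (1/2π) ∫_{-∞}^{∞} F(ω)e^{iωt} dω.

F[f₁*f₂](ω) = \frac{\pi^{2} \left(\left|{\omega}\right| + 1\right) e^{- 4 \left|{\omega}\right|}}{6}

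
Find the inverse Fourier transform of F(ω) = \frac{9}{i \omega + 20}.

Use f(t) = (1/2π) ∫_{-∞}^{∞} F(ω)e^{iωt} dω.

f(t) = 9 e^{- 20 t} u\left(t\right)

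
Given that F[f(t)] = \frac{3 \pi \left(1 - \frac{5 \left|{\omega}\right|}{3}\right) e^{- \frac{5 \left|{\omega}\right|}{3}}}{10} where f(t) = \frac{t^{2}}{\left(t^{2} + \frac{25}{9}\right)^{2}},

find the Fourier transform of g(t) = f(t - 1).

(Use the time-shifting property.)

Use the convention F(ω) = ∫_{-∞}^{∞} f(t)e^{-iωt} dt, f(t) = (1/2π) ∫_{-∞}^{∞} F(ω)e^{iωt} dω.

F[g](ω) = \frac{\pi \left(3 - 5 \left|{\omega}\right|\right) e^{- i \omega - \frac{5 \left|{\omega}\right|}{3}}}{10}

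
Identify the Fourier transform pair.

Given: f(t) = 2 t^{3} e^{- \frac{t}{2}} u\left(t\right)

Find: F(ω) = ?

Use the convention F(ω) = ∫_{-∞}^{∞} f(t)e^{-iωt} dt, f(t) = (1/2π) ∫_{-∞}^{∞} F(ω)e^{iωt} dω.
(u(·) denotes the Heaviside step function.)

F(ω) = \frac{192}{\left(2 i \omega + 1\right)^{4}}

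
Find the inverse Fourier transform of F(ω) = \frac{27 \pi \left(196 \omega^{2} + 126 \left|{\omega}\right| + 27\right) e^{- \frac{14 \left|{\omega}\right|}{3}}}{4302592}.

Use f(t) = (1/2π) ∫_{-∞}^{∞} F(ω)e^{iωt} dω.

f(t) = \frac{1}{\left(t^{2} + \frac{196}{9}\right)^{3}}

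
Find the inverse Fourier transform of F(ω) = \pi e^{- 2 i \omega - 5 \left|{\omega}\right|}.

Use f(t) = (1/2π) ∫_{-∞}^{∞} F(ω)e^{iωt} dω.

f(t) = \frac{5}{\left(t - 2\right)^{2} + 25}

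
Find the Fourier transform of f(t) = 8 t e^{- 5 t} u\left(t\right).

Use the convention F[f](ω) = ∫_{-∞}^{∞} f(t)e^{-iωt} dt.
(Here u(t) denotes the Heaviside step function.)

F(ω) = \frac{8}{\left(i \omega + 5\right)^{2}}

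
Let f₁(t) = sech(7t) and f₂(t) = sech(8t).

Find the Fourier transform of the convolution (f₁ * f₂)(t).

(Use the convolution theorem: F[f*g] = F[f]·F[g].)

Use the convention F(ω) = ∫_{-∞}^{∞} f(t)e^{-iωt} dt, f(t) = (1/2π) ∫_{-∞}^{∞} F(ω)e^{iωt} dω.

F[f₁*f₂](ω) = \frac{\pi^{2}}{56 \cosh{\left(\frac{\pi \omega}{16} \right)} \cosh{\left(\frac{\pi \omega}{14} \right)}}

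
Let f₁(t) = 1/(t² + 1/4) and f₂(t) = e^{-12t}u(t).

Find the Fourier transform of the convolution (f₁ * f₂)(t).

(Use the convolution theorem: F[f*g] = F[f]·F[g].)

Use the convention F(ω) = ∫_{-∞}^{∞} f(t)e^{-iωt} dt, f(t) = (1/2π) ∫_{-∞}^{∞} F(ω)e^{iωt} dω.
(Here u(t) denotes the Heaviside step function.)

F[f₁*f₂](ω) = \frac{2 \pi e^{- \frac{\left|{\omega}\right|}{2}}}{i \omega + 12}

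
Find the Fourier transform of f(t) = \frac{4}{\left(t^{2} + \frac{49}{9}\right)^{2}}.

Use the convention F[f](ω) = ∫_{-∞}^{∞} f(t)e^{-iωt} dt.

F(ω) = \frac{18 \pi \left(7 \left|{\omega}\right| + 3\right) e^{- \frac{7 \left|{\omega}\right|}{3}}}{343}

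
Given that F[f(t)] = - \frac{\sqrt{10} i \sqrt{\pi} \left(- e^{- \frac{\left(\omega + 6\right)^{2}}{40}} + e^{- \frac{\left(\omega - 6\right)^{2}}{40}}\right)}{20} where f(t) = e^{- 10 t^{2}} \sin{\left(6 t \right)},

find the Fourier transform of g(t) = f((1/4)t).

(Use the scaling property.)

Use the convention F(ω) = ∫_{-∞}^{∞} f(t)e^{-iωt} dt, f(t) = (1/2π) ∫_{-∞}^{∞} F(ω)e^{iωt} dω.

F[g](ω) = \frac{\sqrt{10} i \sqrt{\pi} \left(1 - e^{\frac{12 \omega}{5}}\right) e^{- \frac{2 \omega^{2}}{5} - \frac{6 \omega}{5} - \frac{9}{10}}}{5}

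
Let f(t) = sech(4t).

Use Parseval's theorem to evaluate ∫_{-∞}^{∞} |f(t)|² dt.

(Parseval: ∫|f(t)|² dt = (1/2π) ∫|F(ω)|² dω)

∫|f(t)|² dt = \frac{1}{2}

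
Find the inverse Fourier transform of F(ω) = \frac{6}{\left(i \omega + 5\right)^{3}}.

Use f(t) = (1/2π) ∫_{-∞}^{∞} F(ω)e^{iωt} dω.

f(t) = 3 t^{2} e^{- 5 t} u\left(t\right)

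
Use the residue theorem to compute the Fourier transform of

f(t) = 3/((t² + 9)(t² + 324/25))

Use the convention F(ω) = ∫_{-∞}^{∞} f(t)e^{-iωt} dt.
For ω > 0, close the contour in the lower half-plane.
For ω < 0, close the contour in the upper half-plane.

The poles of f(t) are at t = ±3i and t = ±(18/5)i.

Let g(z) = f(z)e^{-iωz}; for large |z| the factor e^{-iωz} decays in the lower half-plane when ω > 0 and in the upper half-plane when ω < 0.

Case ω > 0 (lower half-plane, clockwise contour ⇒ F(ω) = -2πi·ΣRes):
  Res_{z = - 3 i} g(z) = \frac{25 i e^{- 3 \omega}}{198}
  Res_{z = - \frac{18 i}{5}} g(z) = - \frac{125 i e^{- \frac{18 \omega}{5}}}{1188}
  F(ω) = -2πi·ΣRes = \frac{25 \pi e^{- 3 \omega}}{99} - \frac{125 \pi e^{- \frac{18 \omega}{5}}}{594}

Case ω < 0 (upper half-plane, counterclockwise contour ⇒ F(ω) = +2πi·ΣRes):
  Res_{z = 3 i} g(z) = - \frac{25 i e^{3 \omega}}{198}
  Res_{z = \frac{18 i}{5}} g(z) = \frac{125 i e^{\frac{18 \omega}{5}}}{1188}
  F(ω) = 2πi·ΣRes = \frac{25 \pi \left(- 5 e^{\frac{18 \omega}{5}} + 6 e^{3 \omega}\right)}{594}

Both cases combine into a single formula in |ω|:

F(ω) = \frac{25 \pi e^{- 3 \left|{\omega}\right|}}{99} - \frac{125 \pi e^{- \frac{18 \left|{\omega}\right|}{5}}}{594}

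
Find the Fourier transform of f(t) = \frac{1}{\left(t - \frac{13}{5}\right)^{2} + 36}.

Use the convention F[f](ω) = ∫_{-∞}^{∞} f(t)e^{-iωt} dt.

F(ω) = \frac{\pi e^{- \frac{13 i \omega}{5} - 6 \left|{\omega}\right|}}{6}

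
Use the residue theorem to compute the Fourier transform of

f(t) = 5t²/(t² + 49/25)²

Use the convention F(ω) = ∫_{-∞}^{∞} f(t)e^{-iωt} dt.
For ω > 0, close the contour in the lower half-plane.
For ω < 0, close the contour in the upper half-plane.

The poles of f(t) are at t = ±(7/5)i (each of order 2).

Let g(z) = f(z)e^{-iωz}; for large |z| the factor e^{-iωz} decays in the lower half-plane when ω > 0 and in the upper half-plane when ω < 0.

Case ω > 0 (lower half-plane, clockwise contour ⇒ F(ω) = -2πi·ΣRes):
  Res_{z = - \frac{7 i}{5}} g(z) = \frac{5 i \left(5 - 7 \omega\right) e^{- \frac{7 \omega}{5}}}{28} (pole of order 2)
  F(ω) = -2πi·ΣRes = \frac{5 \pi \left(5 - 7 \omega\right) e^{- \frac{7 \omega}{5}}}{14}

Case ω < 0 (upper half-plane, counterclockwise contour ⇒ F(ω) = +2πi·ΣRes):
  Res_{z = \frac{7 i}{5}} g(z) = \frac{5 i \left(- 7 \omega - 5\right) e^{\frac{7 \omega}{5}}}{28} (pole of order 2)
  F(ω) = 2πi·ΣRes = \frac{5 \pi \left(7 \omega + 5\right) e^{\frac{7 \omega}{5}}}{14}

Both cases combine into a single formula in |ω|:

F(ω) = \frac{5 \pi \left(5 - 7 \left|{\omega}\right|\right) e^{- \frac{7 \left|{\omega}\right|}{5}}}{14}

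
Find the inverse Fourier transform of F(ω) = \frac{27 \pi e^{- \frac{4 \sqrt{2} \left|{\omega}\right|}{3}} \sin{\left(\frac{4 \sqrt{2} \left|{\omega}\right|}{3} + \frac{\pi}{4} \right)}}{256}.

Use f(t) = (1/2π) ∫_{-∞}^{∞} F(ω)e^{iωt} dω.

f(t) = \frac{2}{t^{4} + \frac{4096}{81}}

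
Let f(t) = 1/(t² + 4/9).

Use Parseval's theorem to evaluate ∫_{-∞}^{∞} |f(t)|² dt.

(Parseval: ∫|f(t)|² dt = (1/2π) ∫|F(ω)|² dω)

∫|f(t)|² dt = \frac{27 \pi}{16}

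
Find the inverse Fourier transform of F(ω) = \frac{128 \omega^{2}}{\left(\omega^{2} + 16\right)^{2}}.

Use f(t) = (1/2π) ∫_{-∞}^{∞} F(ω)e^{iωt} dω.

f(t) = 8 \left(1 - 4 \left|{t}\right|\right) e^{- 4 \left|{t}\right|}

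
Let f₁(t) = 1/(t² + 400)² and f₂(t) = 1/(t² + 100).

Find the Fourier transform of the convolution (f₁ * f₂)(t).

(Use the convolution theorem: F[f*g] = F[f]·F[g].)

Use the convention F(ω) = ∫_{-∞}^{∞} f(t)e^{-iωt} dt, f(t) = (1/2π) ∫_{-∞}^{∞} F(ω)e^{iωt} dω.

F[f₁*f₂](ω) = \frac{\pi^{2} \left(20 \left|{\omega}\right| + 1\right) e^{- 30 \left|{\omega}\right|}}{160000}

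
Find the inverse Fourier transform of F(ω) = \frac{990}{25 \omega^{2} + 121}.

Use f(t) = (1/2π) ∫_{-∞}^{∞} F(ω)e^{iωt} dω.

f(t) = 9 e^{- \frac{11 \left|{t}\right|}{5}}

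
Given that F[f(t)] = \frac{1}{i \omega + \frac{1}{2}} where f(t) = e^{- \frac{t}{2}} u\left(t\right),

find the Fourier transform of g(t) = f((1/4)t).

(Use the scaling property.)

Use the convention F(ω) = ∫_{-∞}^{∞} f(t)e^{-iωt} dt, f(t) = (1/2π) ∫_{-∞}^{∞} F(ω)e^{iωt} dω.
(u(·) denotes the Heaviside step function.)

F[g](ω) = \frac{8}{8 i \omega + 1}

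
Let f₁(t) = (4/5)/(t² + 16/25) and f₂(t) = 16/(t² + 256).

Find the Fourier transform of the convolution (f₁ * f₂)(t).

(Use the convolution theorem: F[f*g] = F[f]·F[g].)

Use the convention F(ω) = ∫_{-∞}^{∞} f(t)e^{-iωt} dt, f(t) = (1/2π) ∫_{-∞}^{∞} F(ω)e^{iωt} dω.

F[f₁*f₂](ω) = \pi^{2} e^{- \frac{84 \left|{\omega}\right|}{5}}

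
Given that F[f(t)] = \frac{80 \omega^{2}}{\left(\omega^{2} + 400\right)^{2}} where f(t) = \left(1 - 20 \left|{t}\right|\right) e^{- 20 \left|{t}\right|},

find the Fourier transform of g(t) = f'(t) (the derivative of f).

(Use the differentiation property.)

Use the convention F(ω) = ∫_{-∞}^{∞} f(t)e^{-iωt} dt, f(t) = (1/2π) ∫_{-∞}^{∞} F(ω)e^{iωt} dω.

F[g](ω) = \frac{80 i \omega^{3}}{\left(\omega^{2} + 400\right)^{2}}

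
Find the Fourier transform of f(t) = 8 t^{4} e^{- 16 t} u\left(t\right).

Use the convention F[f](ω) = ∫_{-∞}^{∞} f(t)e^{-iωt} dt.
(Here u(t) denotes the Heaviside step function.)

F(ω) = \frac{192}{\left(i \omega + 16\right)^{5}}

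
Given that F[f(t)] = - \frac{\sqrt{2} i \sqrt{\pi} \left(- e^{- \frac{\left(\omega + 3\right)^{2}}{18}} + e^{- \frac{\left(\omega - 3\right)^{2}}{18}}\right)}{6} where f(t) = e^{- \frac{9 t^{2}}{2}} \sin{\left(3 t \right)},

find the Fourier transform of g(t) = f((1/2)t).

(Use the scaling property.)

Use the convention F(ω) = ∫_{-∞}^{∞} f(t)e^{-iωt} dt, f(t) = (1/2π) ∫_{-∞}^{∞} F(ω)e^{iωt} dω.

F[g](ω) = \frac{\sqrt{2} i \sqrt{\pi} \left(1 - e^{\frac{4 \omega}{3}}\right) e^{- \frac{2 \omega^{2}}{9} - \frac{2 \omega}{3} - \frac{1}{2}}}{3}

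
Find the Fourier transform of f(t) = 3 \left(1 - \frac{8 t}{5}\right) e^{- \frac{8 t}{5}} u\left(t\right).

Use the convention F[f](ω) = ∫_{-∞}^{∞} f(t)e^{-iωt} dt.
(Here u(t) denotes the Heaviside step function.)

F(ω) = \frac{75 i \omega}{- 25 \omega^{2} + 80 i \omega + 64}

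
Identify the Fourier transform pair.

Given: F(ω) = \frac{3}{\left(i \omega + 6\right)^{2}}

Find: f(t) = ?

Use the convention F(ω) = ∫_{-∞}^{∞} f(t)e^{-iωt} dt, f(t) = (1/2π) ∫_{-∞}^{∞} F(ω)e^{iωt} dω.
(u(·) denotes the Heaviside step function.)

f(t) = 3 t e^{- 6 t} u\left(t\right)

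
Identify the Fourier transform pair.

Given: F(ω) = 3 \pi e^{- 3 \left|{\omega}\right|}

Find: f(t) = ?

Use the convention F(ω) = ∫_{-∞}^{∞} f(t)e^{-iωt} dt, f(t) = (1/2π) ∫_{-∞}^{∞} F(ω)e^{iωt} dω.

f(t) = \frac{9}{t^{2} + 9}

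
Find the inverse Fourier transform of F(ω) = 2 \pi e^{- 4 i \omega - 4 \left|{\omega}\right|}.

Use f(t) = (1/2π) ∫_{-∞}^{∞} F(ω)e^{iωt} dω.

f(t) = \frac{8}{\left(t - 4\right)^{2} + 16}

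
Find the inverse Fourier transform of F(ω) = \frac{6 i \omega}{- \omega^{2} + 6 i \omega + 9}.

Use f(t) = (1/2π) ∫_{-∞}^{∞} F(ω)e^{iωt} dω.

f(t) = 6 \left(1 - 3 t\right) e^{- 3 t} u\left(t\right)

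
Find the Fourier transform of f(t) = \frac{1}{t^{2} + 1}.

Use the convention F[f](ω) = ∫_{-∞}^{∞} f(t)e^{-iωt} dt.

F(ω) = \pi e^{- \left|{\omega}\right|}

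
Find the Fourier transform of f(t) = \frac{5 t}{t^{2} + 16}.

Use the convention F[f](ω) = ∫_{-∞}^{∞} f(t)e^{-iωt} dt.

F(ω) = - 5 i \pi e^{- 4 \left|{\omega}\right|} \operatorname{sign}{\left(\omega \right)}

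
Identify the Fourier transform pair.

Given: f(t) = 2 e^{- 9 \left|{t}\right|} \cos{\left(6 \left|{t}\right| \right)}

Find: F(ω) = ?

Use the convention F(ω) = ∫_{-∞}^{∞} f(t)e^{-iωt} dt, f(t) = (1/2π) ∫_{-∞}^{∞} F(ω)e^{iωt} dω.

F(ω) = \frac{36 \left(\omega^{2} + 117\right)}{\omega^{4} + 90 \omega^{2} + 13689}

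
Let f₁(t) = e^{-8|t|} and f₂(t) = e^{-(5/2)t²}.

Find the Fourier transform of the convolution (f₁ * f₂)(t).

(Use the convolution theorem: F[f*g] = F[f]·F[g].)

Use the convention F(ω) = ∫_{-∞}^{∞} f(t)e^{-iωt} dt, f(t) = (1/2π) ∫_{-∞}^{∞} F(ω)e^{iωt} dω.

F[f₁*f₂](ω) = \frac{16 \sqrt{10} \sqrt{\pi} e^{- \frac{\omega^{2}}{10}}}{5 \left(\omega^{2} + 64\right)}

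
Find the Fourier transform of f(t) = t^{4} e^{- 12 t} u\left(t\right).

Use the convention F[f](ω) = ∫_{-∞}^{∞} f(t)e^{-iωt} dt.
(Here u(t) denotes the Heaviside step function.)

F(ω) = \frac{24}{\left(i \omega + 12\right)^{5}}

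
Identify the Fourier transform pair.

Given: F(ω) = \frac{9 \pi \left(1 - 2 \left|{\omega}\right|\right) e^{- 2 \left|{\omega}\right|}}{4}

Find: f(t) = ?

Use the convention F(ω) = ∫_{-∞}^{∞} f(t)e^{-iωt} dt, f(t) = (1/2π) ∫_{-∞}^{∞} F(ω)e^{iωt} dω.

f(t) = \frac{9 t^{2}}{\left(t^{2} + 4\right)^{2}}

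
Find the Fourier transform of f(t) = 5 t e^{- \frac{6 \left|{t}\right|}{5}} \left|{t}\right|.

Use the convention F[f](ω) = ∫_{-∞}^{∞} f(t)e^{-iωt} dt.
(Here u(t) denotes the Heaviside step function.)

F(ω) = \frac{12500 i \omega \left(25 \omega^{2} - 108\right)}{\left(25 \omega^{2} + 36\right)^{3}}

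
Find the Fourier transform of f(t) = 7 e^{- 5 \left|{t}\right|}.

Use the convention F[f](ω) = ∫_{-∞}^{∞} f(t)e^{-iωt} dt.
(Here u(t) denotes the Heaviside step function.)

F(ω) = \frac{70}{\omega^{2} + 25}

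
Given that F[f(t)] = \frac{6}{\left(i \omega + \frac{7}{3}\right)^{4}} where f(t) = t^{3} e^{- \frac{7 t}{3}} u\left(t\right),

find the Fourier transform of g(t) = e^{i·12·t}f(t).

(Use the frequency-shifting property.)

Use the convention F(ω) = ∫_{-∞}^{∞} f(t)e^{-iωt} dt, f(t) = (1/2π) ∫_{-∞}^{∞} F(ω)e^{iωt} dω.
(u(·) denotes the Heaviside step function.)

F[g](ω) = \frac{486}{\left(3 i \left(\omega - 12\right) + 7\right)^{4}}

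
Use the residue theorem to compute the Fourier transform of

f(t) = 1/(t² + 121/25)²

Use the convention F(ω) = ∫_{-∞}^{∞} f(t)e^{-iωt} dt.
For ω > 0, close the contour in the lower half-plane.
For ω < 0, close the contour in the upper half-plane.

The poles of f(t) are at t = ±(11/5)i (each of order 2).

Let g(z) = f(z)e^{-iωz}; for large |z| the factor e^{-iωz} decays in the lower half-plane when ω > 0 and in the upper half-plane when ω < 0.

Case ω > 0 (lower half-plane, clockwise contour ⇒ F(ω) = -2πi·ΣRes):
  Res_{z = - \frac{11 i}{5}} g(z) = \frac{25 i \left(11 \omega + 5\right) e^{- \frac{11 \omega}{5}}}{5324} (pole of order 2)
  F(ω) = -2πi·ΣRes = \frac{25 \pi \left(11 \omega + 5\right) e^{- \frac{11 \omega}{5}}}{2662}

Case ω < 0 (upper half-plane, counterclockwise contour ⇒ F(ω) = +2πi·ΣRes):
  Res_{z = \frac{11 i}{5}} g(z) = \frac{25 i \left(11 \omega - 5\right) e^{\frac{11 \omega}{5}}}{5324} (pole of order 2)
  F(ω) = 2πi·ΣRes = \frac{25 \pi \left(5 - 11 \omega\right) e^{\frac{11 \omega}{5}}}{2662}

Both cases combine into a single formula in |ω|:

F(ω) = \frac{25 \pi \left(11 \left|{\omega}\right| + 5\right) e^{- \frac{11 \left|{\omega}\right|}{5}}}{2662}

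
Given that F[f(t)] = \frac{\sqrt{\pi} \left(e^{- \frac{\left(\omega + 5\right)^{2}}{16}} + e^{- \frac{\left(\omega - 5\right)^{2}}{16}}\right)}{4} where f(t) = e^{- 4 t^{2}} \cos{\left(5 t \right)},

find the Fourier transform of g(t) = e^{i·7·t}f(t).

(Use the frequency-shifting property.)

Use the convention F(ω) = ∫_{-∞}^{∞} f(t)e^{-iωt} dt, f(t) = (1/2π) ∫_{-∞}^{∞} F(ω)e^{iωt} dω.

F[g](ω) = \frac{\sqrt{\pi} \left(e^{\frac{\omega}{4} + 9} + e^{\frac{3 \omega}{2} + \frac{1}{4}}\right) e^{- \frac{\omega^{2}}{16} - \frac{37}{4}}}{4}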